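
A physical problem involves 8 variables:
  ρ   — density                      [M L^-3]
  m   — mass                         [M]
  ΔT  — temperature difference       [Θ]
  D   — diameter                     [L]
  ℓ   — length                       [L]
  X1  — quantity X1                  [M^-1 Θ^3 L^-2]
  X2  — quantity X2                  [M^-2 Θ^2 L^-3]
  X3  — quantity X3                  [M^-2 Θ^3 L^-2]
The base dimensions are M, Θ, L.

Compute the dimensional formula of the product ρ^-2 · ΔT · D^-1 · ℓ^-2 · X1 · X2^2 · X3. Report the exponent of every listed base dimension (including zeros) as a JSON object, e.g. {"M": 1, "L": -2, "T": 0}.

{"M": -9, "Θ": 11, "L": -7}

Write exponents as rows M,Θ,L / cols ρ,m,ΔT,D,ℓ,X1,X2,X3:
  M: [ 1  1  0  0  0 -1 -2 -2]
  Θ: [ 0  0  1  0  0  3  2  3]
  L: [-3  0  0  1  1 -2 -3 -2]
  [M]: (-2)·1+(1)·0+(-1)·0+(-2)·0+(1)·-1+(2)·-2+(1)·-2 = -9
  [Θ]: (-2)·0+(1)·1+(-1)·0+(-2)·0+(1)·3+(2)·2+(1)·3 = 11
  [L]: (-2)·-3+(1)·0+(-1)·1+(-2)·1+(1)·-2+(2)·-3+(1)·-2 = -7
⇒ M^-9 Θ^11 L^-7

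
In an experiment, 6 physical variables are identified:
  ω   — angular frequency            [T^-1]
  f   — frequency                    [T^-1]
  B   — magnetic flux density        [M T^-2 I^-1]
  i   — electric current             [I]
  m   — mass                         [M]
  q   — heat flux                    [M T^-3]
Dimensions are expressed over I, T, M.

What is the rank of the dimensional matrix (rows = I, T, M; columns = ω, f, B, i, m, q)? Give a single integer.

3

Dimensional matrix (I×T×M by ω×f×B×i×m×q):
  I: [ 0  0 -1  1  0  0]
  T: [-1 -1 -2  0  0 -3]
  M: [ 0  0  1  0  1  1]
Row reduction gives pivot columns ω,B,i; rank = 3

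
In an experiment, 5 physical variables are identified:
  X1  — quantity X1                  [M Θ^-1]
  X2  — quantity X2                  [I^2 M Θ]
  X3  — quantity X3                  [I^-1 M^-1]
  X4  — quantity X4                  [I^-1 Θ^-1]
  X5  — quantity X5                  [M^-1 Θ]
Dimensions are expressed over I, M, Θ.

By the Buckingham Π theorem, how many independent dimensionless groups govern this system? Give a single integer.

3

Write exponents as rows I,M,Θ / cols X1,X2,X3,X4,X5:
  I: [ 0  2 -1 -1  0]
  M: [ 1  1 -1  0 -1]
  Θ: [-1  1  0 -1  1]
RREF → pivots at {X1,X2} ⇒ r = 2
Π count = n − r = 5 − 2 = 3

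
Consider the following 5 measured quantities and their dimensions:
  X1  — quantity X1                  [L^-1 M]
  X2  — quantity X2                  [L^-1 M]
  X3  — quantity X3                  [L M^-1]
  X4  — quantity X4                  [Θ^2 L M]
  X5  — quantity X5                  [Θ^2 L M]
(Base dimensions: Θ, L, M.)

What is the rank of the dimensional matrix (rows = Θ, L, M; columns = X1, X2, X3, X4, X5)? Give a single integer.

2

Write exponents as rows Θ,L,M / cols X1,X2,X3,X4,X5:
  Θ: [ 0  0  0  2  2]
  L: [-1 -1  1  1  1]
  M: [ 1  1 -1  1  1]
Row reduction gives pivot columns X1,X4; rank = 2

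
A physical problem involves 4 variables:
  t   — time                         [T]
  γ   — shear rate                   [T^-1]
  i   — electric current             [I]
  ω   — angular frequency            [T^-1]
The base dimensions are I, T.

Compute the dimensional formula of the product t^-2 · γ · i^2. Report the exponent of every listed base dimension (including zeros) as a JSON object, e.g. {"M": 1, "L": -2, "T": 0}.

{"I": 2, "T": -3}

Exponent matrix [I,T] × [t,γ,i,ω]:
  I: [ 0  0  1  0]
  T: [ 1 -1  0 -1]
  [I]: (-2)·0+(1)·0+(2)·1 = 2
  [T]: (-2)·1+(1)·-1+(2)·0 = -3
⇒ I^2 T^-3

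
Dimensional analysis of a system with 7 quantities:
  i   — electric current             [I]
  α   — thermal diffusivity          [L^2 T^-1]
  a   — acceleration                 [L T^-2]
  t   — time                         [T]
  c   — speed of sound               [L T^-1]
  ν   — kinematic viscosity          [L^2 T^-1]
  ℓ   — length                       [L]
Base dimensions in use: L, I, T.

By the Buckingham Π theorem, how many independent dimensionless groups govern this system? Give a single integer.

4

Dimensional matrix (L×I×T by i×α×a×t×c×ν×ℓ):
  L: [ 0  2  1  0  1  2  1]
  I: [ 1  0  0  0  0  0  0]
  T: [ 0 -1 -2  1 -1 -1  0]
Row reduction gives pivot columns i,α,a; rank = 3
n=7, r=3 ⇒ 4 dimensionless groups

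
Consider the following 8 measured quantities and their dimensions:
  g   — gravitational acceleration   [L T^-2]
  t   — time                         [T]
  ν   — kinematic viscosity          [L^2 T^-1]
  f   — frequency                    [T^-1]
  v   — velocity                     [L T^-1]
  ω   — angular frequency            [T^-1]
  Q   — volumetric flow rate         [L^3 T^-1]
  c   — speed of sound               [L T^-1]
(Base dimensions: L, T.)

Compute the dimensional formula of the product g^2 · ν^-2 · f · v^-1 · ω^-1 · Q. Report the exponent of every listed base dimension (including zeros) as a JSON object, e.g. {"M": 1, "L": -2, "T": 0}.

Write exponents as rows L,T / cols g,t,ν,f,v,ω,Q,c:
  L: [ 1  0  2  0  1  0  3  1]
  T: [-2  1 -1 -1 -1 -1 -1 -1]
  [L]: (2)·1+(-2)·2+(1)·0+(-1)·1+(-1)·0+(1)·3 = 0
  [T]: (2)·-2+(-2)·-1+(1)·-1+(-1)·-1+(-1)·-1+(1)·-1 = -2
⇒ T^-2

{"L": 0, "T": -2}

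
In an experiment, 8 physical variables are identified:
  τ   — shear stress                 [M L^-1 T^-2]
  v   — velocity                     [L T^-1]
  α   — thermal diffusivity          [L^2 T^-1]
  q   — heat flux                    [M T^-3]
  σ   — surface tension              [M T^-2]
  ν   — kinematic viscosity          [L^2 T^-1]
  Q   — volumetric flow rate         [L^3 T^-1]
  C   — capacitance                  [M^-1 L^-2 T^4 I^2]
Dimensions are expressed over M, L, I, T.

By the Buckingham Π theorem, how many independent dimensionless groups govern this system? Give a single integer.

Exponent matrix [M,L,I,T] × [τ,v,α,q,σ,ν,Q,C]:
  M: [ 1  0  0  1  1  0  0 -1]
  L: [-1  1  2  0  0  2  3 -2]
  I: [ 0  0  0  0  0  0  0  2]
  T: [-2 -1 -1 -3 -2 -1 -1  4]
Echelon form has 4 nonzero rows (pivots: τ,v,α,C)
n=8, r=4 ⇒ 4 dimensionless groups

4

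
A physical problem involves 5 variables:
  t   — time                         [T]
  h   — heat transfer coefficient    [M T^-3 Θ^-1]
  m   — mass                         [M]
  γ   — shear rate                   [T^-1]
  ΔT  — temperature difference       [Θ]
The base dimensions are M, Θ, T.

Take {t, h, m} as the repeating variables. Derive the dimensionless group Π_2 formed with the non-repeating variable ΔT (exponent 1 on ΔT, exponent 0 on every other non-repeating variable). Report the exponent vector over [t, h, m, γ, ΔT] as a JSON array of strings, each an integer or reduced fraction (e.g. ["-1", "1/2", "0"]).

Write exponents as rows M,Θ,T / cols t,h,m,γ,ΔT:
  M: [ 0  1  1  0  0]
  Θ: [ 0 -1  0  0  1]
  T: [ 1 -3  0 -1  0]
RREF → pivots at {t,h,m} ⇒ r = 3
Repeat: t,h,m; free: γ,ΔT
RREF:
  r0: [   1    0    0   -1   -3]
  r1: [   0    1    0    0   -1]
  r2: [   0    0    1    0    1]
Fix exponent of ΔT at 1, γ at 0; solve each RREF row for its pivot's exponent:
  r0: exp(t) + (-3)·1 = 0 ⇒ exp(t) = 3
  r1: exp(h) + (-1)·1 = 0 ⇒ exp(h) = 1
  r2: exp(m) + (1)·1 = 0 ⇒ exp(m) = -1
Π_2 = t^3 · h · m^-1 · ΔT

["3", "1", "-1", "0", "1"]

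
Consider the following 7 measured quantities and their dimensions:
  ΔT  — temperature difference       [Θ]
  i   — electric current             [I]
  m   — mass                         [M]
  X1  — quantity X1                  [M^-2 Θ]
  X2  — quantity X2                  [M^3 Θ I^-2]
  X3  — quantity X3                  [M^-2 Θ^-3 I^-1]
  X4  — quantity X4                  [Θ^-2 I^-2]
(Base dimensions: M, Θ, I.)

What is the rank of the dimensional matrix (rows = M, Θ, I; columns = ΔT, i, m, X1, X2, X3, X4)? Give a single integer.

3

Write exponents as rows M,Θ,I / cols ΔT,i,m,X1,X2,X3,X4:
  M: [ 0  0  1 -2  3 -2  0]
  Θ: [ 1  0  0  1  1 -3 -2]
  I: [ 0  1  0  0 -2 -1 -2]
RREF → pivots at {ΔT,i,m} ⇒ r = 3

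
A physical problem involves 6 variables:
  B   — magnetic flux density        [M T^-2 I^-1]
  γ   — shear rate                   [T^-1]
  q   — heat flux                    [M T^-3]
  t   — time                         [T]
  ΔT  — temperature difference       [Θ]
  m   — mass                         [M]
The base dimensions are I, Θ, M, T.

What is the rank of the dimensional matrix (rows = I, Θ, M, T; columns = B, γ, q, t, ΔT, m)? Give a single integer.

4

Dimensional matrix (I×Θ×M×T by B×γ×q×t×ΔT×m):
  I: [-1  0  0  0  0  0]
  Θ: [ 0  0  0  0  1  0]
  M: [ 1  0  1  0  0  1]
  T: [-2 -1 -3  1  0  0]
RREF → pivots at {B,γ,q,ΔT} ⇒ r = 4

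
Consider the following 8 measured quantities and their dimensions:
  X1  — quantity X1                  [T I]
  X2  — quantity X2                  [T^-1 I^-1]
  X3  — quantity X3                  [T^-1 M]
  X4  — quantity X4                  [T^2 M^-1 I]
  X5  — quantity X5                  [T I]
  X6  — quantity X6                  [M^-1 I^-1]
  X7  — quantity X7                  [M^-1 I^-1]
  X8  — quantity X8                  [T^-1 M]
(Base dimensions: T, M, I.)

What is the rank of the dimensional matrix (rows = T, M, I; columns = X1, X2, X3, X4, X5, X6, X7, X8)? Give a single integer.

Write exponents as rows T,M,I / cols X1,X2,X3,X4,X5,X6,X7,X8:
  T: [ 1 -1 -1  2  1  0  0 -1]
  M: [ 0  0  1 -1  0 -1 -1  1]
  I: [ 1 -1  0  1  1 -1 -1  0]
Row reduction gives pivot columns X1,X3; rank = 2

2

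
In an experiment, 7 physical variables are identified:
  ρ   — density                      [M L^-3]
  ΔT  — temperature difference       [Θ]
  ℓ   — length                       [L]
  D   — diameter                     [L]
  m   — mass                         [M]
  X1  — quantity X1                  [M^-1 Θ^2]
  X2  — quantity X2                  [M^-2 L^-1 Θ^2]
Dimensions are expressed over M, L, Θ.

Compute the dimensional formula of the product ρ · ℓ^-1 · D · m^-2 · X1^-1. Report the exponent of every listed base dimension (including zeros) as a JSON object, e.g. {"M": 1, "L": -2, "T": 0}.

{"M": 0, "L": -3, "Θ": -2}

Write exponents as rows M,L,Θ / cols ρ,ΔT,ℓ,D,m,X1,X2:
  M: [ 1  0  0  0  1 -1 -2]
  L: [-3  0  1  1  0  0 -1]
  Θ: [ 0  1  0  0  0  2  2]
  [M]: (1)·1+(-1)·0+(1)·0+(-2)·1+(-1)·-1 = 0
  [L]: (1)·-3+(-1)·1+(1)·1+(-2)·0+(-1)·0 = -3
  [Θ]: (1)·0+(-1)·0+(1)·0+(-2)·0+(-1)·2 = -2
⇒ L^-3 Θ^-2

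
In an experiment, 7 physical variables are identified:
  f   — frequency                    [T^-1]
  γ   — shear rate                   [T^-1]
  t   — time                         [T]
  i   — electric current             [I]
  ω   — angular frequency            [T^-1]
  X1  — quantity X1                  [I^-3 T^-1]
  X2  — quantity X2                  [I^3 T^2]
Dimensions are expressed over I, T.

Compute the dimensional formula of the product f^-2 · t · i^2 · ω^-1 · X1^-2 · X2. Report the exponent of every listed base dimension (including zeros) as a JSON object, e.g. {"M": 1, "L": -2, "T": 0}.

{"I": 11, "T": 8}

Dimensional matrix (I×T by f×γ×t×i×ω×X1×X2):
  I: [ 0  0  0  1  0 -3  3]
  T: [-1 -1  1  0 -1 -1  2]
  [I]: (-2)·0+(1)·0+(2)·1+(-1)·0+(-2)·-3+(1)·3 = 11
  [T]: (-2)·-1+(1)·1+(2)·0+(-1)·-1+(-2)·-1+(1)·2 = 8
⇒ I^11 T^8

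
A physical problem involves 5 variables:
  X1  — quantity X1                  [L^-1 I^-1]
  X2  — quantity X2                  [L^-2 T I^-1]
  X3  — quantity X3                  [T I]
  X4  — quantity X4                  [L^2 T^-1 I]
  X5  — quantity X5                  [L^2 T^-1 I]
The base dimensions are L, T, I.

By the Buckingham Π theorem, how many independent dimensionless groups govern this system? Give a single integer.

3

Exponent matrix [L,T,I] × [X1,X2,X3,X4,X5]:
  L: [-1 -2  0  2  2]
  T: [ 0  1  1 -1 -1]
  I: [-1 -1  1  1  1]
Echelon form has 2 nonzero rows (pivots: X1,X2)
5 vars − rank 2 = 3 Π groups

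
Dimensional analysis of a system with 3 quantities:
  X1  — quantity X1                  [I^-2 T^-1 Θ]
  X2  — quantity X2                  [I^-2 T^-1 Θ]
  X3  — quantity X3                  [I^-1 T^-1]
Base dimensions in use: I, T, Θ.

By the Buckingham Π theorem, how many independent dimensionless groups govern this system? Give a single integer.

1

Exponent matrix [I,T,Θ] × [X1,X2,X3]:
  I: [-2 -2 -1]
  T: [-1 -1 -1]
  Θ: [ 1  1  0]
RREF → pivots at {X1,X3} ⇒ r = 2
n=3, r=2 ⇒ 1 dimensionless group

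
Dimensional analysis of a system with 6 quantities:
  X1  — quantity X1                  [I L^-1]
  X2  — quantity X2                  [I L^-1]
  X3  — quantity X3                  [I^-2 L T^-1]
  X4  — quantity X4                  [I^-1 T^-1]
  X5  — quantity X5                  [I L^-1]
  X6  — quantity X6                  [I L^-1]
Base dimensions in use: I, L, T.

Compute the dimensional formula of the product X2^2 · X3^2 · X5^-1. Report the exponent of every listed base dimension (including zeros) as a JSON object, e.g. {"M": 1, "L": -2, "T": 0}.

{"I": -3, "L": 1, "T": -2}

Write exponents as rows I,L,T / cols X1,X2,X3,X4,X5,X6:
  I: [ 1  1 -2 -1  1  1]
  L: [-1 -1  1  0 -1 -1]
  T: [ 0  0 -1 -1  0  0]
  [I]: (2)·1+(2)·-2+(-1)·1 = -3
  [L]: (2)·-1+(2)·1+(-1)·-1 = 1
  [T]: (2)·0+(2)·-1+(-1)·0 = -2
⇒ I^-3 L T^-2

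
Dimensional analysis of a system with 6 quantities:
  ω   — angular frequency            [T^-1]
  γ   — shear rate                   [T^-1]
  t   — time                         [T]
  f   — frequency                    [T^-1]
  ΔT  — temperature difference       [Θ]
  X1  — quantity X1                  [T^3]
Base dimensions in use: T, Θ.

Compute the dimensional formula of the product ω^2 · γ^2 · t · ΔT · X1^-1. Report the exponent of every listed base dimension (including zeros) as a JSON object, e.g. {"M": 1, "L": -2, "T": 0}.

Dimensional matrix (T×Θ by ω×γ×t×f×ΔT×X1):
  T: [-1 -1  1 -1  0  3]
  Θ: [ 0  0  0  0  1  0]
  [T]: (2)·-1+(2)·-1+(1)·1+(1)·0+(-1)·3 = -6
  [Θ]: (2)·0+(2)·0+(1)·0+(1)·1+(-1)·0 = 1
⇒ T^-6 Θ

{"T": -6, "Θ": 1}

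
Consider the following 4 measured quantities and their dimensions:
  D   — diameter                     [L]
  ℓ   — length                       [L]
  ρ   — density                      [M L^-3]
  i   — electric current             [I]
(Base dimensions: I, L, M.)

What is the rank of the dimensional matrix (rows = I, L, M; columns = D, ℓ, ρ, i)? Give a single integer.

3

Dimensional matrix (I×L×M by D×ℓ×ρ×i):
  I: [ 0  0  0  1]
  L: [ 1  1 -3  0]
  M: [ 0  0  1  0]
RREF → pivots at {D,ρ,i} ⇒ r = 3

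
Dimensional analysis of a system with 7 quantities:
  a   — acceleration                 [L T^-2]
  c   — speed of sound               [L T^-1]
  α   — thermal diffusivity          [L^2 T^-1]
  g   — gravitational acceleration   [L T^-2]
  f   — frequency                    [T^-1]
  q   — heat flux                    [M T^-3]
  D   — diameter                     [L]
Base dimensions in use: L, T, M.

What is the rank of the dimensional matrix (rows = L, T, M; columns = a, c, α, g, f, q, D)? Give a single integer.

Exponent matrix [L,T,M] × [a,c,α,g,f,q,D]:
  L: [ 1  1  2  1  0  0  1]
  T: [-2 -1 -1 -2 -1 -3  0]
  M: [ 0  0  0  0  0  1  0]
RREF → pivots at {a,c,q} ⇒ r = 3

3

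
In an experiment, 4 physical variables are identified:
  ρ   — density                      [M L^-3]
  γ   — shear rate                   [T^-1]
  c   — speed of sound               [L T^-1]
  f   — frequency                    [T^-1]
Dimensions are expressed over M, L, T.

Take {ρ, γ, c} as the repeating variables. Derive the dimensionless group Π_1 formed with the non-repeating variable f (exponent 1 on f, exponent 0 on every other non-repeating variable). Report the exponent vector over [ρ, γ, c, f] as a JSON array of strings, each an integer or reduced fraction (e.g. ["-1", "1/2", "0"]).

["0", "-1", "0", "1"]

Exponent matrix [M,L,T] × [ρ,γ,c,f]:
  M: [ 1  0  0  0]
  L: [-3  0  1  0]
  T: [ 0 -1 -1 -1]
Echelon form has 3 nonzero rows (pivots: ρ,γ,c)
Repeat: ρ,γ,c; free: f
RREF:
  r0: [   1    0    0    0]
  r1: [   0    1    0    1]
  r2: [   0    0    1    0]
Fix exponent of f at 1; solve each RREF row for its pivot's exponent:
  r0: exp(ρ) + (0)·1 = 0 ⇒ exp(ρ) = 0
  r1: exp(γ) + (1)·1 = 0 ⇒ exp(γ) = -1
  r2: exp(c) + (0)·1 = 0 ⇒ exp(c) = 0
Π_1 = γ^-1 · f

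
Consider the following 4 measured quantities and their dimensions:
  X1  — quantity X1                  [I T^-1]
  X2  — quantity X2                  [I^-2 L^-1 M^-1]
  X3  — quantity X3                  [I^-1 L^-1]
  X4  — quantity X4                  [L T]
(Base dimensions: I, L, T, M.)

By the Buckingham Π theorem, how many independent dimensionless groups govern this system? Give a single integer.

1

Dimensional matrix (I×L×T×M by X1×X2×X3×X4):
  I: [ 1 -2 -1  0]
  L: [ 0 -1 -1  1]
  T: [-1  0  0  1]
  M: [ 0 -1  0  0]
RREF → pivots at {X1,X2,X3} ⇒ r = 3
n=4, r=3 ⇒ 1 dimensionless group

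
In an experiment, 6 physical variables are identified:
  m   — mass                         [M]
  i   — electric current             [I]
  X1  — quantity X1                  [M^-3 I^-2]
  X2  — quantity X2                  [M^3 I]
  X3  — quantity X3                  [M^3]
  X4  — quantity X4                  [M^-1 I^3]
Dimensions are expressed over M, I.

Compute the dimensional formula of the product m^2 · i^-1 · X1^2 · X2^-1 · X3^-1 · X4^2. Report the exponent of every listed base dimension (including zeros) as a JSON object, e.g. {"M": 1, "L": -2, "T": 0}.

Exponent matrix [M,I] × [m,i,X1,X2,X3,X4]:
  M: [ 1  0 -3  3  3 -1]
  I: [ 0  1 -2  1  0  3]
  [M]: (2)·1+(-1)·0+(2)·-3+(-1)·3+(-1)·3+(2)·-1 = -12
  [I]: (2)·0+(-1)·1+(2)·-2+(-1)·1+(-1)·0+(2)·3 = 0
⇒ M^-12

{"M": -12, "I": 0}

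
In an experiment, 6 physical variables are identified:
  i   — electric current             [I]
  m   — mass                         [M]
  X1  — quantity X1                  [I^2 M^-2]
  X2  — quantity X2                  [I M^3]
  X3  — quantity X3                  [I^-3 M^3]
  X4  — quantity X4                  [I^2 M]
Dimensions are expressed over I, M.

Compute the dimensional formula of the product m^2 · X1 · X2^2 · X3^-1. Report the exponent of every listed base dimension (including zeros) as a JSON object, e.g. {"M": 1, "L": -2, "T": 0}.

{"I": 7, "M": 3}

Dimensional matrix (I×M by i×m×X1×X2×X3×X4):
  I: [ 1  0  2  1 -3  2]
  M: [ 0  1 -2  3  3  1]
  [I]: (2)·0+(1)·2+(2)·1+(-1)·-3 = 7
  [M]: (2)·1+(1)·-2+(2)·3+(-1)·3 = 3
⇒ I^7 M^3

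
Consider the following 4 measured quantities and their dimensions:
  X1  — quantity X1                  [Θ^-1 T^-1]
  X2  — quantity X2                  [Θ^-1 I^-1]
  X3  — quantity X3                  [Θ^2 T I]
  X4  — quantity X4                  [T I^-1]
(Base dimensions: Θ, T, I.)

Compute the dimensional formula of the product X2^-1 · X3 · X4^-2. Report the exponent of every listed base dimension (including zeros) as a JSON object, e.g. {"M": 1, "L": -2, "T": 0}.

Dimensional matrix (Θ×T×I by X1×X2×X3×X4):
  Θ: [-1 -1  2  0]
  T: [-1  0  1  1]
  I: [ 0 -1  1 -1]
  [Θ]: (-1)·-1+(1)·2+(-2)·0 = 3
  [T]: (-1)·0+(1)·1+(-2)·1 = -1
  [I]: (-1)·-1+(1)·1+(-2)·-1 = 4
⇒ Θ^3 T^-1 I^4

{"Θ": 3, "T": -1, "I": 4}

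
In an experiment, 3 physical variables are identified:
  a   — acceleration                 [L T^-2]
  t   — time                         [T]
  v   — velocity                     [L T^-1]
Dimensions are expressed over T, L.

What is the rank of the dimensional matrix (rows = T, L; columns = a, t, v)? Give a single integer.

2

Dimensional matrix (T×L by a×t×v):
  T: [-2  1 -1]
  L: [ 1  0  1]
Row reduction gives pivot columns a,t; rank = 2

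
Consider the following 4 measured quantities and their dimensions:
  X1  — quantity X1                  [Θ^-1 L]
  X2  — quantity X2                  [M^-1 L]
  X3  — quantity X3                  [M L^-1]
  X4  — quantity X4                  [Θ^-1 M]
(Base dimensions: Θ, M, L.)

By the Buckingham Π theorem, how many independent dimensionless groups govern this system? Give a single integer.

2

Exponent matrix [Θ,M,L] × [X1,X2,X3,X4]:
  Θ: [-1  0  0 -1]
  M: [ 0 -1  1  1]
  L: [ 1  1 -1  0]
Row reduction gives pivot columns X1,X2; rank = 2
Π count = n − r = 4 − 2 = 2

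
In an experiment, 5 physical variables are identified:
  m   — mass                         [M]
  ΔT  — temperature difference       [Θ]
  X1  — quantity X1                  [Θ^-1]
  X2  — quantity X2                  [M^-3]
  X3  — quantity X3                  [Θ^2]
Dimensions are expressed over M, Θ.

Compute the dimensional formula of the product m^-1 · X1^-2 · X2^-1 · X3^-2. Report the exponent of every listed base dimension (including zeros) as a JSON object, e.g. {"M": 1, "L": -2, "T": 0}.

Exponent matrix [M,Θ] × [m,ΔT,X1,X2,X3]:
  M: [ 1  0  0 -3  0]
  Θ: [ 0  1 -1  0  2]
  [M]: (-1)·1+(-2)·0+(-1)·-3+(-2)·0 = 2
  [Θ]: (-1)·0+(-2)·-1+(-1)·0+(-2)·2 = -2
⇒ M^2 Θ^-2

{"M": 2, "Θ": -2}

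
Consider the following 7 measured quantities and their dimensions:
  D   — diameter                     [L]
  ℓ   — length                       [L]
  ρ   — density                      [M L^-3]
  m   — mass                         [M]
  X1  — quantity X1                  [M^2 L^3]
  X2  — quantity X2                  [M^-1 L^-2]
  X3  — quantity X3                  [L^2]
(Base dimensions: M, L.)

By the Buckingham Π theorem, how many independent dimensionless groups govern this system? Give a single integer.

5

Write exponents as rows M,L / cols D,ℓ,ρ,m,X1,X2,X3:
  M: [ 0  0  1  1  2 -1  0]
  L: [ 1  1 -3  0  3 -2  2]
Echelon form has 2 nonzero rows (pivots: D,ρ)
7 vars − rank 2 = 5 Π groups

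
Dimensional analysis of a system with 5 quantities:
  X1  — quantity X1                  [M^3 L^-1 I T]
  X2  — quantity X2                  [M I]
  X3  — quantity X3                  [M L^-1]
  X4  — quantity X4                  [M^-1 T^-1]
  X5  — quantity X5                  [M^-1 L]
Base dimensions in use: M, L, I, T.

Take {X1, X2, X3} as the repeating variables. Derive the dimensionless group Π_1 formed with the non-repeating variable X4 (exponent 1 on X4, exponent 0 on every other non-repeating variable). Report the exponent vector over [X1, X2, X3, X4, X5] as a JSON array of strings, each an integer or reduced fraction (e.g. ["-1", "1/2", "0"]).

Exponent matrix [M,L,I,T] × [X1,X2,X3,X4,X5]:
  M: [ 3  1  1 -1 -1]
  L: [-1  0 -1  0  1]
  I: [ 1  1  0  0  0]
  T: [ 1  0  0 -1  0]
Echelon form has 3 nonzero rows (pivots: X1,X2,X3)
Pivot set = {X1,X2,X3}, free = {X4,X5}
RREF:
  r0: [   1    0    0   -1    0]
  r1: [   0    1    0    1    0]
  r2: [   0    0    1    1   -1]
  r3: [   0    0    0    0    0]
Fix exponent of X4 at 1, X5 at 0; solve each RREF row for its pivot's exponent:
  r0: exp(X1) + (-1)·1 = 0 ⇒ exp(X1) = 1
  r1: exp(X2) + (1)·1 = 0 ⇒ exp(X2) = -1
  r2: exp(X3) + (1)·1 = 0 ⇒ exp(X3) = -1
Π_1 = X1 · X2^-1 · X3^-1 · X4

["1", "-1", "-1", "1", "0"]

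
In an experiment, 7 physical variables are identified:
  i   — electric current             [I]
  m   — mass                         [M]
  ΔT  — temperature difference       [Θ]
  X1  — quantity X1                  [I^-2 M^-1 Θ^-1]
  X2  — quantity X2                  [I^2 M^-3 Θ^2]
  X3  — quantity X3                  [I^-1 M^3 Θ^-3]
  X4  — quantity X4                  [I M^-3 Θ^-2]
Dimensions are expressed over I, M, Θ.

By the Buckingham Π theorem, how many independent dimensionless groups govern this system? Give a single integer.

4

Exponent matrix [I,M,Θ] × [i,m,ΔT,X1,X2,X3,X4]:
  I: [ 1  0  0 -2  2 -1  1]
  M: [ 0  1  0 -1 -3  3 -3]
  Θ: [ 0  0  1 -1  2 -3 -2]
RREF → pivots at {i,m,ΔT} ⇒ r = 3
7 vars − rank 3 = 4 Π groups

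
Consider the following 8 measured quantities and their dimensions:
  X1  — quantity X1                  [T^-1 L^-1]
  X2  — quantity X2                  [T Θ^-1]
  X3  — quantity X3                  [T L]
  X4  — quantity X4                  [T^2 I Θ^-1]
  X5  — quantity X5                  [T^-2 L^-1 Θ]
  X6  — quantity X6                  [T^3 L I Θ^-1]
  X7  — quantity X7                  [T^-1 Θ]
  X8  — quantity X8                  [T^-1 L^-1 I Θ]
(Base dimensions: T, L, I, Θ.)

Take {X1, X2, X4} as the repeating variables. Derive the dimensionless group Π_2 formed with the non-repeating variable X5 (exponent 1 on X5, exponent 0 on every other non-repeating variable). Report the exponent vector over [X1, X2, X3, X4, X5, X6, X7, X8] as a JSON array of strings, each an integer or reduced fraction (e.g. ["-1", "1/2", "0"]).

Dimensional matrix (T×L×I×Θ by X1×X2×X3×X4×X5×X6×X7×X8):
  T: [-1  1  1  2 -2  3 -1 -1]
  L: [-1  0  1  0 -1  1  0 -1]
  I: [ 0  0  0  1  0  1  0  1]
  Θ: [ 0 -1  0 -1  1 -1  1  1]
Row reduction gives pivot columns X1,X2,X4; rank = 3
Repeat: X1,X2,X4; free: X3,X5,X6,X7,X8
RREF:
  r0: [   1    0   -1    0    1   -1    0    1]
  r1: [   0    1    0    0   -1    0   -1   -2]
  r2: [   0    0    0    1    0    1    0    1]
  r3: [   0    0    0    0    0    0    0    0]
Fix exponent of X5 at 1, X3 at 0, X6 at 0, X7 at 0, X8 at 0; solve each RREF row for its pivot's exponent:
  r0: exp(X1) + (1)·1 = 0 ⇒ exp(X1) = -1
  r1: exp(X2) + (-1)·1 = 0 ⇒ exp(X2) = 1
  r2: exp(X4) + (0)·1 = 0 ⇒ exp(X4) = 0
Π_2 = X1^-1 · X2 · X5

["-1", "1", "0", "0", "1", "0", "0", "0"]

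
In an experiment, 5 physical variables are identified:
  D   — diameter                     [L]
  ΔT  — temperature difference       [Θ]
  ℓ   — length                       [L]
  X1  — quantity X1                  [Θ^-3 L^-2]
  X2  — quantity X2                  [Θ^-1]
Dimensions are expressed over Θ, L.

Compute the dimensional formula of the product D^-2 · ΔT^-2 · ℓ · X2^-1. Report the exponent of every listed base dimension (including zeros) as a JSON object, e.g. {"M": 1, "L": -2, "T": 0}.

Exponent matrix [Θ,L] × [D,ΔT,ℓ,X1,X2]:
  Θ: [ 0  1  0 -3 -1]
  L: [ 1  0  1 -2  0]
  [Θ]: (-2)·0+(-2)·1+(1)·0+(-1)·-1 = -1
  [L]: (-2)·1+(-2)·0+(1)·1+(-1)·0 = -1
⇒ Θ^-1 L^-1

{"Θ": -1, "L": -1}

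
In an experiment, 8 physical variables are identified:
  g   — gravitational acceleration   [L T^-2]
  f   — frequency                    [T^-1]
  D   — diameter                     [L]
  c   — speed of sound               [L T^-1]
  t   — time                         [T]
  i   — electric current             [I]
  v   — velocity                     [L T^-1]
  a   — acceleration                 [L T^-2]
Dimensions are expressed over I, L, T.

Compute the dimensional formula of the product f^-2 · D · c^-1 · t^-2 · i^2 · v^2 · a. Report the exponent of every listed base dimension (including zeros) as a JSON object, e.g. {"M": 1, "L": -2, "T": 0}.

Write exponents as rows I,L,T / cols g,f,D,c,t,i,v,a:
  I: [ 0  0  0  0  0  1  0  0]
  L: [ 1  0  1  1  0  0  1  1]
  T: [-2 -1  0 -1  1  0 -1 -2]
  [I]: (-2)·0+(1)·0+(-1)·0+(-2)·0+(2)·1+(2)·0+(1)·0 = 2
  [L]: (-2)·0+(1)·1+(-1)·1+(-2)·0+(2)·0+(2)·1+(1)·1 = 3
  [T]: (-2)·-1+(1)·0+(-1)·-1+(-2)·1+(2)·0+(2)·-1+(1)·-2 = -3
⇒ I^2 L^3 T^-3

{"I": 2, "L": 3, "T": -3}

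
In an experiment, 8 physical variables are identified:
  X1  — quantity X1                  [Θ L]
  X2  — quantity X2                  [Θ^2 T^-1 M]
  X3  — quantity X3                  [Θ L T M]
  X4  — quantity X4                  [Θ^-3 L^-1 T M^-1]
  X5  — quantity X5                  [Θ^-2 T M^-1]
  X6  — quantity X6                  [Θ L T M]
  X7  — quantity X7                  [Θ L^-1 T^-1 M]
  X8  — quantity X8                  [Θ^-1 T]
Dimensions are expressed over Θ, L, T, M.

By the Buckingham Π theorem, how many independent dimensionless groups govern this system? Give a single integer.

5

Write exponents as rows Θ,L,T,M / cols X1,X2,X3,X4,X5,X6,X7,X8:
  Θ: [ 1  2  1 -3 -2  1  1 -1]
  L: [ 1  0  1 -1  0  1 -1  0]
  T: [ 0 -1  1  1  1  1 -1  1]
  M: [ 0  1  1 -1 -1  1  1  0]
Echelon form has 3 nonzero rows (pivots: X1,X2,X3)
Π count = n − r = 8 − 3 = 5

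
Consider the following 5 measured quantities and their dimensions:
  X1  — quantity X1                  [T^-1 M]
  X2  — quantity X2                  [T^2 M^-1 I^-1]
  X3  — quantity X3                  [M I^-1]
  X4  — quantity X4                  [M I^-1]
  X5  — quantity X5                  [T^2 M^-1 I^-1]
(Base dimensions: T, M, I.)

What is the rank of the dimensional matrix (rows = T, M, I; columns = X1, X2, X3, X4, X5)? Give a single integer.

Exponent matrix [T,M,I] × [X1,X2,X3,X4,X5]:
  T: [-1  2  0  0  2]
  M: [ 1 -1  1  1 -1]
  I: [ 0 -1 -1 -1 -1]
Echelon form has 2 nonzero rows (pivots: X1,X2)

2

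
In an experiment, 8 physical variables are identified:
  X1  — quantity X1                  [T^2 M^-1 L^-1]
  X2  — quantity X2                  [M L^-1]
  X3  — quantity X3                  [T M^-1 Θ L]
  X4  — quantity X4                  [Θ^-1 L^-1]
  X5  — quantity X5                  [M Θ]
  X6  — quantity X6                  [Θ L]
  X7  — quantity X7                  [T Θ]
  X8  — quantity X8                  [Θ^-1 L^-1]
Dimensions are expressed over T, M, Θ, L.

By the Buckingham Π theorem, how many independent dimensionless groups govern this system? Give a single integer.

Write exponents as rows T,M,Θ,L / cols X1,X2,X3,X4,X5,X6,X7,X8:
  T: [ 2  0  1  0  0  0  1  0]
  M: [-1  1 -1  0  1  0  0  0]
  Θ: [ 0  0  1 -1  1  1  1 -1]
  L: [-1 -1  1 -1  0  1  0 -1]
Row reduction gives pivot columns X1,X2,X3; rank = 3
Π count = n − r = 8 − 3 = 5

5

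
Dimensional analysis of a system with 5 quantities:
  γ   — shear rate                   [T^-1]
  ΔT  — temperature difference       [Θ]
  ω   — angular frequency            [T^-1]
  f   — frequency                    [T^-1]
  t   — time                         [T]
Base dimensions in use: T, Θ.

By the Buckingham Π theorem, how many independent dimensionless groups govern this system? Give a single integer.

Dimensional matrix (T×Θ by γ×ΔT×ω×f×t):
  T: [-1  0 -1 -1  1]
  Θ: [ 0  1  0  0  0]
RREF → pivots at {γ,ΔT} ⇒ r = 2
Π count = n − r = 5 − 2 = 3

3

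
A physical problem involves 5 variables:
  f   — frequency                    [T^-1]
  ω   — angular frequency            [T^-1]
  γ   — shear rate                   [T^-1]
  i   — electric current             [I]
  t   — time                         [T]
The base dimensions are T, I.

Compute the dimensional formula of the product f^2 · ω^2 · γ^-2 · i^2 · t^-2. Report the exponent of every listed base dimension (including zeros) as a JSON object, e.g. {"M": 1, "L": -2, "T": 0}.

{"T": -4, "I": 2}

Write exponents as rows T,I / cols f,ω,γ,i,t:
  T: [-1 -1 -1  0  1]
  I: [ 0  0  0  1  0]
  [T]: (2)·-1+(2)·-1+(-2)·-1+(2)·0+(-2)·1 = -4
  [I]: (2)·0+(2)·0+(-2)·0+(2)·1+(-2)·0 = 2
⇒ T^-4 I^2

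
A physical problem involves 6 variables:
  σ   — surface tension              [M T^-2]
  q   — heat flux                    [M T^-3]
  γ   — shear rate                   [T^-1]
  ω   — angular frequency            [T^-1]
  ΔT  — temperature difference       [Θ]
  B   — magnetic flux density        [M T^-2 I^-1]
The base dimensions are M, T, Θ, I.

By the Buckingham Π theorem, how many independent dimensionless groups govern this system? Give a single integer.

Dimensional matrix (M×T×Θ×I by σ×q×γ×ω×ΔT×B):
  M: [ 1  1  0  0  0  1]
  T: [-2 -3 -1 -1  0 -2]
  Θ: [ 0  0  0  0  1  0]
  I: [ 0  0  0  0  0 -1]
RREF → pivots at {σ,q,ΔT,B} ⇒ r = 4
n=6, r=4 ⇒ 2 dimensionless groups

2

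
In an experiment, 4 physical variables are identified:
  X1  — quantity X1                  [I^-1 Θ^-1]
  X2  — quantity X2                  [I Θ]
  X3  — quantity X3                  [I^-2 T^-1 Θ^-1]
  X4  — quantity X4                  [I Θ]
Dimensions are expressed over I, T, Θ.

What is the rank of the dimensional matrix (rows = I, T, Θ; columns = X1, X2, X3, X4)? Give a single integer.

2

Dimensional matrix (I×T×Θ by X1×X2×X3×X4):
  I: [-1  1 -2  1]
  T: [ 0  0 -1  0]
  Θ: [-1  1 -1  1]
RREF → pivots at {X1,X3} ⇒ r = 2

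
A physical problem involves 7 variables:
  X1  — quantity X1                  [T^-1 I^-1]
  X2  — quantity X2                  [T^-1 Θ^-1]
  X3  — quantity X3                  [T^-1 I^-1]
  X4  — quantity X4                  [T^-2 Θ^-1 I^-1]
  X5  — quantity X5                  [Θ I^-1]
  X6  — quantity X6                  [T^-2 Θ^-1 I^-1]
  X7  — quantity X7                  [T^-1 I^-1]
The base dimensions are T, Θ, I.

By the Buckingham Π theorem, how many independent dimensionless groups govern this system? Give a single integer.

5

Exponent matrix [T,Θ,I] × [X1,X2,X3,X4,X5,X6,X7]:
  T: [-1 -1 -1 -2  0 -2 -1]
  Θ: [ 0 -1  0 -1  1 -1  0]
  I: [-1  0 -1 -1 -1 -1 -1]
Row reduction gives pivot columns X1,X2; rank = 2
Π count = n − r = 7 − 2 = 5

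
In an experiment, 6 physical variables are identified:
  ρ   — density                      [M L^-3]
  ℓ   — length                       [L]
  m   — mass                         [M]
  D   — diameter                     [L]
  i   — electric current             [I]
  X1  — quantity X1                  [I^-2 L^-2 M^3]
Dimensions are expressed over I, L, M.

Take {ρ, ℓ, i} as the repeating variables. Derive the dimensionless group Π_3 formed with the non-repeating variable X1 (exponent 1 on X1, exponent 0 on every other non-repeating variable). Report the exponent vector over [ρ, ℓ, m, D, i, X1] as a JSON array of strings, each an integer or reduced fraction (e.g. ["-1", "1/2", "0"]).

["-3", "-7", "0", "0", "2", "1"]

Exponent matrix [I,L,M] × [ρ,ℓ,m,D,i,X1]:
  I: [ 0  0  0  0  1 -2]
  L: [-3  1  0  1  0 -2]
  M: [ 1  0  1  0  0  3]
RREF → pivots at {ρ,ℓ,i} ⇒ r = 3
Repeat: ρ,ℓ,i; free: m,D,X1
RREF:
  r0: [   1    0    1    0    0    3]
  r1: [   0    1    3    1    0    7]
  r2: [   0    0    0    0    1   -2]
Fix exponent of X1 at 1, m at 0, D at 0; solve each RREF row for its pivot's exponent:
  r0: exp(ρ) + (3)·1 = 0 ⇒ exp(ρ) = -3
  r1: exp(ℓ) + (7)·1 = 0 ⇒ exp(ℓ) = -7
  r2: exp(i) + (-2)·1 = 0 ⇒ exp(i) = 2
Π_3 = ρ^-3 · ℓ^-7 · i^2 · X1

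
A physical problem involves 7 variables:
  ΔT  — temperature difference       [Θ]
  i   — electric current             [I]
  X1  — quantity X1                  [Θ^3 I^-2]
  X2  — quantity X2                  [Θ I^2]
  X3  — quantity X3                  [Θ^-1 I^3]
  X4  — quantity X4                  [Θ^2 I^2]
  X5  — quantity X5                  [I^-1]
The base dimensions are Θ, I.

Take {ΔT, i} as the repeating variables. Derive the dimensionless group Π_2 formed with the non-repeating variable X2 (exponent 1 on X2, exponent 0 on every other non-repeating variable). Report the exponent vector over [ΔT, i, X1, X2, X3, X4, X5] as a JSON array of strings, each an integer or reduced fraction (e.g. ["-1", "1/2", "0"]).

Dimensional matrix (Θ×I by ΔT×i×X1×X2×X3×X4×X5):
  Θ: [ 1  0  3  1 -1  2  0]
  I: [ 0  1 -2  2  3  2 -1]
RREF → pivots at {ΔT,i} ⇒ r = 2
Repeat: ΔT,i; free: X1,X2,X3,X4,X5
RREF:
  r0: [   1    0    3    1   -1    2    0]
  r1: [   0    1   -2    2    3    2   -1]
Fix exponent of X2 at 1, X1 at 0, X3 at 0, X4 at 0, X5 at 0; solve each RREF row for its pivot's exponent:
  r0: exp(ΔT) + (1)·1 = 0 ⇒ exp(ΔT) = -1
  r1: exp(i) + (2)·1 = 0 ⇒ exp(i) = -2
Π_2 = ΔT^-1 · i^-2 · X2

["-1", "-2", "0", "1", "0", "0", "0"]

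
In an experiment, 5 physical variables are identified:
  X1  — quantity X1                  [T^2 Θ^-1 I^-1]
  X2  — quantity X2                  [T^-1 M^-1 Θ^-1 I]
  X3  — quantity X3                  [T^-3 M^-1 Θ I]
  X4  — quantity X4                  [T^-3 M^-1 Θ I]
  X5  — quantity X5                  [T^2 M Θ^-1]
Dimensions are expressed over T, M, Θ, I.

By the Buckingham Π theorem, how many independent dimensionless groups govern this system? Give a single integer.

2

Write exponents as rows T,M,Θ,I / cols X1,X2,X3,X4,X5:
  T: [ 2 -1 -3 -3  2]
  M: [ 0 -1 -1 -1  1]
  Θ: [-1 -1  1  1 -1]
  I: [-1  1  1  1  0]
Echelon form has 3 nonzero rows (pivots: X1,X2,X3)
n=5, r=3 ⇒ 2 dimensionless groups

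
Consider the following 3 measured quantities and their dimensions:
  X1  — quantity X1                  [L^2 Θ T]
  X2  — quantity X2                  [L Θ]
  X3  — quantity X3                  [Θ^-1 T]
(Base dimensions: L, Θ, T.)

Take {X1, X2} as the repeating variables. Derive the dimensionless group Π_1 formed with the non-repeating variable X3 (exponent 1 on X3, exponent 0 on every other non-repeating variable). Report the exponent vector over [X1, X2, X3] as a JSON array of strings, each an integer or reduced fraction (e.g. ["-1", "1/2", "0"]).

Exponent matrix [L,Θ,T] × [X1,X2,X3]:
  L: [ 2  1  0]
  Θ: [ 1  1 -1]
  T: [ 1  0  1]
Echelon form has 2 nonzero rows (pivots: X1,X2)
Pivot set = {X1,X2}, free = {X3}
RREF:
  r0: [   1    0    1]
  r1: [   0    1   -2]
  r2: [   0    0    0]
Fix exponent of X3 at 1; solve each RREF row for its pivot's exponent:
  r0: exp(X1) + (1)·1 = 0 ⇒ exp(X1) = -1
  r1: exp(X2) + (-2)·1 = 0 ⇒ exp(X2) = 2
Π_1 = X1^-1 · X2^2 · X3

["-1", "2", "1"]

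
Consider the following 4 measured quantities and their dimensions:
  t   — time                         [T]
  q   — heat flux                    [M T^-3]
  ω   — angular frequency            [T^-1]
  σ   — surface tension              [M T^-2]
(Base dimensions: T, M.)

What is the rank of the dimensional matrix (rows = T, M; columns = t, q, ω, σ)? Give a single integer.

2

Write exponents as rows T,M / cols t,q,ω,σ:
  T: [ 1 -3 -1 -2]
  M: [ 0  1  0  1]
Echelon form has 2 nonzero rows (pivots: t,q)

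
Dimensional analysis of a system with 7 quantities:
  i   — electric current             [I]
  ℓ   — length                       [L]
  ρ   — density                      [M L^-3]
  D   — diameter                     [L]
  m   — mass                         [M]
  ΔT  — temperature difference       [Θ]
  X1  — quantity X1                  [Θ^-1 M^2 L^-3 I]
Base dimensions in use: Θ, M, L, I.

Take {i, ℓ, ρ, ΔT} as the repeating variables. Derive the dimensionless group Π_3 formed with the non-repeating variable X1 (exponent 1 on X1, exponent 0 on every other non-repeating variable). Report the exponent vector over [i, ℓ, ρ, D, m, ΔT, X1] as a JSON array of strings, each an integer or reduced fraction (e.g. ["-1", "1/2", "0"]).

["-1", "-3", "-2", "0", "0", "1", "1"]

Write exponents as rows Θ,M,L,I / cols i,ℓ,ρ,D,m,ΔT,X1:
  Θ: [ 0  0  0  0  0  1 -1]
  M: [ 0  0  1  0  1  0  2]
  L: [ 0  1 -3  1  0  0 -3]
  I: [ 1  0  0  0  0  0  1]
Echelon form has 4 nonzero rows (pivots: i,ℓ,ρ,ΔT)
Pivot set = {i,ℓ,ρ,ΔT}, free = {D,m,X1}
RREF:
  r0: [   1    0    0    0    0    0    1]
  r1: [   0    1    0    1    3    0    3]
  r2: [   0    0    1    0    1    0    2]
  r3: [   0    0    0    0    0    1   -1]
Fix exponent of X1 at 1, D at 0, m at 0; solve each RREF row for its pivot's exponent:
  r0: exp(i) + (1)·1 = 0 ⇒ exp(i) = -1
  r1: exp(ℓ) + (3)·1 = 0 ⇒ exp(ℓ) = -3
  r2: exp(ρ) + (2)·1 = 0 ⇒ exp(ρ) = -2
  r3: exp(ΔT) + (-1)·1 = 0 ⇒ exp(ΔT) = 1
Π_3 = i^-1 · ℓ^-3 · ρ^-2 · ΔT · X1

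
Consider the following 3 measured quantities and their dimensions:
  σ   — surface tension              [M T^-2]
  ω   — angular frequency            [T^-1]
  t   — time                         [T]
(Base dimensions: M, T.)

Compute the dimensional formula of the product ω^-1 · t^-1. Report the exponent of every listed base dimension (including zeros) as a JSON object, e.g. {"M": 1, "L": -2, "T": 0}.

Dimensional matrix (M×T by σ×ω×t):
  M: [ 1  0  0]
  T: [-2 -1  1]
  [M]: (-1)·0+(-1)·0 = 0
  [T]: (-1)·-1+(-1)·1 = 0
⇒ 1 (dimensionless)

{"M": 0, "T": 0}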